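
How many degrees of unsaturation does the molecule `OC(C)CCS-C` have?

0

Molecular formula from the SMILES: C5H12OS.
DoU = (2C + 2 + N − H − X)/2 = (2·5 + 2 + 0 − 12 − 0)/2 = 0/2 = 0.
(Structurally: 0 ring(s) + 0 π bond(s) = 0.)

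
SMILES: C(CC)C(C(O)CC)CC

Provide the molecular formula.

Heavy atoms from the SMILES: 9 C, 1 O.
Implicit hydrogens by atom environment:
  4 × C: 2 H each → 8
  3 × C: 3 H each → 9
  2 × C: 1 H each → 2
  1 × O: 1 H
  Total hydrogens = 20.
Molecular formula: C9H20O

C9H20O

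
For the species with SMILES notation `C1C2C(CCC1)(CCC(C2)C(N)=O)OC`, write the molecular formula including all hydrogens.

C12H21NO2

Heavy atoms from the SMILES: 12 C, 1 N, 2 O.
Implicit hydrogens by atom environment:
  7 × C: 2 H each → 14
  2 × C: 1 H each → 2
  2 × C: no H
  2 × O: no H
  1 × C: 3 H
  1 × N: 2 H
  Total hydrogens = 21.
Molecular formula: C12H21NO2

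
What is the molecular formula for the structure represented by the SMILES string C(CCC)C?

C5H12

Heavy atoms from the SMILES: 5 C.
Implicit hydrogens by atom environment:
  3 × C: 2 H each → 6
  2 × C: 3 H each → 6
  Total hydrogens = 12.
Molecular formula: C5H12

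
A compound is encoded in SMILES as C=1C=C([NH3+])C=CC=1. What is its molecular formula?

Heavy atoms from the SMILES: 6 C, 1 N.
Implicit hydrogens by atom environment:
  5 × C (aromatic): 1 H each → 5
  1 × C (aromatic): no H
  1 × N (charge +1): 3 H
  Total hydrogens = 8.
Net charge +1.
Molecular formula: C6H8N+

C6H8N+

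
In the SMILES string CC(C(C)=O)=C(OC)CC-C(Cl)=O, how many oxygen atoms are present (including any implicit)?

The symbol for oxygen appears 3 times in the SMILES.

3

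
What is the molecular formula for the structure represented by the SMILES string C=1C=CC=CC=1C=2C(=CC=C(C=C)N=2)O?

Heavy atoms from the SMILES: 13 C, 1 N, 1 O.
Implicit hydrogens by atom environment:
  7 × C (aromatic): 1 H each → 7
  4 × C (aromatic): no H
  1 × C: 2 H
  1 × C: 1 H
  1 × N (aromatic): no H
  1 × O: 1 H
  Total hydrogens = 11.
Molecular formula: C13H11NO

C13H11NO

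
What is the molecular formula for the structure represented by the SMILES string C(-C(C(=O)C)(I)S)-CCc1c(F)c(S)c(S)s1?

Heavy atoms from the SMILES: 10 C, 1 F, 1 I, 1 O, 4 S.
Implicit hydrogens by atom environment:
  4 × C (aromatic): no H
  3 × C: 2 H each → 6
  3 × S: 1 H each → 3
  2 × C: no H
  1 × C: 3 H
  1 × F: no H
  1 × I: no H
  1 × O: no H
  1 × S (aromatic): no H
  Total hydrogens = 12.
Molecular formula: C10H12FIOS4

C10H12FIOS4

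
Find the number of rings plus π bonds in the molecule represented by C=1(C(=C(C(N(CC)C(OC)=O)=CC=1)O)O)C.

5

Molecular formula from the SMILES: C11H15NO4.
DoU = (2C + 2 + N − H − X)/2 = (2·11 + 2 + 1 − 15 − 0)/2 = 10/2 = 5.
(Structurally: 1 ring(s) + 4 π bond(s) = 5.)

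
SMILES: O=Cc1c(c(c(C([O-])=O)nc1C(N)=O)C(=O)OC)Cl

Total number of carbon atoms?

10

The symbol for carbon appears 10 times in the SMILES. Lowercase c denotes aromatic carbon and counts toward C.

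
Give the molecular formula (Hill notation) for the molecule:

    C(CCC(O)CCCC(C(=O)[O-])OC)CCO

C12H23O5-

Heavy atoms from the SMILES: 12 C, 5 O.
Implicit hydrogens by atom environment:
  8 × C: 2 H each → 16
  2 × C: 1 H each → 2
  2 × O: 1 H each → 2
  2 × O: no H
  1 × C: 3 H
  1 × C: no H
  1 × O (charge -1): no H
  Total hydrogens = 23.
Net charge -1.
Molecular formula: C12H23O5-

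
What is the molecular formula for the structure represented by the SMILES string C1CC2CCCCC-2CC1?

C10H18

Heavy atoms from the SMILES: 10 C.
Implicit hydrogens by atom environment:
  8 × C: 2 H each → 16
  2 × C: 1 H each → 2
  Total hydrogens = 18.
Molecular formula: C10H18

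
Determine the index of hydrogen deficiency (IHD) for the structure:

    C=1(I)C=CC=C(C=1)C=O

Molecular formula from the SMILES: C7H5IO.
DoU = (2C + 2 + N − H − X)/2 = (2·7 + 2 + 0 − 5 − 1)/2 = 10/2 = 5.
(Structurally: 1 ring(s) + 4 π bond(s) = 5.)

5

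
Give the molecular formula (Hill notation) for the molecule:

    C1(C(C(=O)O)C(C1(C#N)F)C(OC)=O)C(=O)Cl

C9H7ClFNO5

Heavy atoms from the SMILES: 9 C, 1 Cl, 1 F, 1 N, 5 O.
Implicit hydrogens by atom environment:
  5 × C: no H
  4 × O: no H
  3 × C: 1 H each → 3
  1 × C: 3 H
  1 × Cl: no H
  1 × F: no H
  1 × N: no H
  1 × O: 1 H
  Total hydrogens = 7.
Molecular formula: C9H7ClFNO5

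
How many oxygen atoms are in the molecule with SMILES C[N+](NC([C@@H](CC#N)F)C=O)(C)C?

1

The symbol for oxygen appears 1 time in the SMILES.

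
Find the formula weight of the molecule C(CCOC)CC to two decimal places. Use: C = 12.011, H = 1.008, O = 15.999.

Molecular formula: C6H14O.
M = 6×12.011 + 14×1.008 + 1×15.999 = 102.18 g/mol.

102.18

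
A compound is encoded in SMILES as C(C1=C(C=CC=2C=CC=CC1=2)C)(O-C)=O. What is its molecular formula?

Heavy atoms from the SMILES: 13 C, 2 O.
Implicit hydrogens by atom environment:
  6 × C (aromatic): 1 H each → 6
  4 × C (aromatic): no H
  2 × C: 3 H each → 6
  2 × O: no H
  1 × C: no H
  Total hydrogens = 12.
Molecular formula: C13H12O2

C13H12O2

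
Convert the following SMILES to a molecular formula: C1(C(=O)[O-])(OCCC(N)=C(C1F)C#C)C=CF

C11H10F2NO3-

Heavy atoms from the SMILES: 11 C, 2 F, 1 N, 3 O.
Implicit hydrogens by atom environment:
  5 × C: no H
  4 × C: 1 H each → 4
  2 × C: 2 H each → 4
  2 × F: no H
  2 × O: no H
  1 × N: 2 H
  1 × O (charge -1): no H
  Total hydrogens = 10.
Net charge -1.
Molecular formula: C11H10F2NO3-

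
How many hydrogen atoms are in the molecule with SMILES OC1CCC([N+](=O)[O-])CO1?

Hydrogens are implicit in SMILES; fill each atom to its normal valence:
  3 × C: 2 H each → 6
  2 × C: 1 H each → 2
  2 × O: no H
  1 × N (charge +1): no H
  1 × O: 1 H
  1 × O (charge -1): no H
  Total hydrogens = 9.

9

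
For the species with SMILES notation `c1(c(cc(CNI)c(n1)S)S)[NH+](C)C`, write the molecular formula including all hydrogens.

Heavy atoms from the SMILES: 8 C, 1 I, 3 N, 2 S.
Implicit hydrogens by atom environment:
  4 × C (aromatic): no H
  2 × C: 3 H each → 6
  2 × S: 1 H each → 2
  1 × C: 2 H
  1 × C (aromatic): 1 H
  1 × I: no H
  1 × N: 1 H
  1 × N (charge +1): 1 H
  1 × N (aromatic): no H
  Total hydrogens = 13.
Net charge +1.
Molecular formula: C8H13IN3S2+

C8H13IN3S2+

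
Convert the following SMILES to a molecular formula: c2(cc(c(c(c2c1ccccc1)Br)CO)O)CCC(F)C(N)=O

C17H17BrFNO3

Heavy atoms from the SMILES: 1 Br, 17 C, 1 F, 1 N, 3 O.
Implicit hydrogens by atom environment:
  6 × C (aromatic): 1 H each → 6
  6 × C (aromatic): no H
  3 × C: 2 H each → 6
  2 × O: 1 H each → 2
  1 × Br: no H
  1 × C: 1 H
  1 × C: no H
  1 × F: no H
  1 × N: 2 H
  1 × O: no H
  Total hydrogens = 17.
Molecular formula: C17H17BrFNO3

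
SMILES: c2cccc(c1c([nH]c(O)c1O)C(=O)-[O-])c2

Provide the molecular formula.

Heavy atoms from the SMILES: 11 C, 1 N, 4 O.
Implicit hydrogens by atom environment:
  5 × C (aromatic): 1 H each → 5
  5 × C (aromatic): no H
  2 × O: 1 H each → 2
  1 × C: no H
  1 × N (aromatic): 1 H
  1 × O: no H
  1 × O (charge -1): no H
  Total hydrogens = 8.
Net charge -1.
Molecular formula: C11H8NO4-

C11H8NO4-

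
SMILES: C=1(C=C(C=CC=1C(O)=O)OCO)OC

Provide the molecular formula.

C9H10O5

Heavy atoms from the SMILES: 9 C, 5 O.
Implicit hydrogens by atom environment:
  3 × C (aromatic): 1 H each → 3
  3 × C (aromatic): no H
  3 × O: no H
  2 × O: 1 H each → 2
  1 × C: 3 H
  1 × C: 2 H
  1 × C: no H
  Total hydrogens = 10.
Molecular formula: C9H10O5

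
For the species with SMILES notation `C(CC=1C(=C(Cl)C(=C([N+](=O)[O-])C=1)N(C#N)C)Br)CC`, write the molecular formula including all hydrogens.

Heavy atoms from the SMILES: 1 Br, 12 C, 1 Cl, 3 N, 2 O.
Implicit hydrogens by atom environment:
  5 × C (aromatic): no H
  3 × C: 2 H each → 6
  2 × C: 3 H each → 6
  2 × N: no H
  1 × Br: no H
  1 × C (aromatic): 1 H
  1 × C: no H
  1 × Cl: no H
  1 × N (charge +1): no H
  1 × O: no H
  1 × O (charge -1): no H
  Total hydrogens = 13.
Molecular formula: C12H13BrClN3O2

C12H13BrClN3O2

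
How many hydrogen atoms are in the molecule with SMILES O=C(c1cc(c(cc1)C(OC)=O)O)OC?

Hydrogens are implicit in SMILES; fill each atom to its normal valence:
  4 × O: no H
  3 × C (aromatic): 1 H each → 3
  3 × C (aromatic): no H
  2 × C: 3 H each → 6
  2 × C: no H
  1 × O: 1 H
  Total hydrogens = 10.

10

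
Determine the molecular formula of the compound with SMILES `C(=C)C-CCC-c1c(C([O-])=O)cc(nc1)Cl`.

Heavy atoms from the SMILES: 12 C, 1 Cl, 1 N, 2 O.
Implicit hydrogens by atom environment:
  5 × C: 2 H each → 10
  3 × C (aromatic): no H
  2 × C (aromatic): 1 H each → 2
  1 × C: 1 H
  1 × C: no H
  1 × Cl: no H
  1 × N (aromatic): no H
  1 × O: no H
  1 × O (charge -1): no H
  Total hydrogens = 13.
Net charge -1.
Molecular formula: C12H13ClNO2-

C12H13ClNO2-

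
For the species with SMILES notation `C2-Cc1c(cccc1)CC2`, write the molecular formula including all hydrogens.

Heavy atoms from the SMILES: 10 C.
Implicit hydrogens by atom environment:
  4 × C: 2 H each → 8
  4 × C (aromatic): 1 H each → 4
  2 × C (aromatic): no H
  Total hydrogens = 12.
Molecular formula: C10H12

C10H12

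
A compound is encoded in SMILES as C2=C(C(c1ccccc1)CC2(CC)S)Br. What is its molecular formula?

Heavy atoms from the SMILES: 1 Br, 13 C, 1 S.
Implicit hydrogens by atom environment:
  5 × C (aromatic): 1 H each → 5
  2 × C: 2 H each → 4
  2 × C: 1 H each → 2
  2 × C: no H
  1 × Br: no H
  1 × C: 3 H
  1 × C (aromatic): no H
  1 × S: 1 H
  Total hydrogens = 15.
Molecular formula: C13H15BrS

C13H15BrS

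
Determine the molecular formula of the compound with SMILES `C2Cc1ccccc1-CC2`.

C10H12

Heavy atoms from the SMILES: 10 C.
Implicit hydrogens by atom environment:
  4 × C: 2 H each → 8
  4 × C (aromatic): 1 H each → 4
  2 × C (aromatic): no H
  Total hydrogens = 12.
Molecular formula: C10H12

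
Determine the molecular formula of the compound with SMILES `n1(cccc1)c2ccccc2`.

Heavy atoms from the SMILES: 10 C, 1 N.
Implicit hydrogens by atom environment:
  9 × C (aromatic): 1 H each → 9
  1 × C (aromatic): no H
  1 × N (aromatic): no H
  Total hydrogens = 9.
Molecular formula: C10H9N

C10H9N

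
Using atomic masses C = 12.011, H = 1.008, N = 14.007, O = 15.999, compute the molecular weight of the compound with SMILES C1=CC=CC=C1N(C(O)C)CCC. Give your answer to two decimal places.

Molecular formula: C11H17NO.
M = 11×12.011 + 17×1.008 + 1×14.007 + 1×15.999 = 179.26 g/mol.

179.26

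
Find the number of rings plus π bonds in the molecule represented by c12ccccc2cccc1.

7

Molecular formula from the SMILES: C10H8.
DoU = (2C + 2 + N − H − X)/2 = (2·10 + 2 + 0 − 8 − 0)/2 = 14/2 = 7.
(Structurally: 2 ring(s) + 5 π bond(s) = 7.)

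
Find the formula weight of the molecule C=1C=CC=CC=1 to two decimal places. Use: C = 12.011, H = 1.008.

Molecular formula: C6H6.
M = 6×12.011 + 6×1.008 = 78.11 g/mol.

78.11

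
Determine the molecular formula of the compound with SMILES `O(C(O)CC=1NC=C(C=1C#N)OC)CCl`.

C9H11ClN2O3

Heavy atoms from the SMILES: 9 C, 1 Cl, 2 N, 3 O.
Implicit hydrogens by atom environment:
  3 × C (aromatic): no H
  2 × C: 2 H each → 4
  2 × O: no H
  1 × C: 3 H
  1 × C (aromatic): 1 H
  1 × C: 1 H
  1 × C: no H
  1 × Cl: no H
  1 × N (aromatic): 1 H
  1 × N: no H
  1 × O: 1 H
  Total hydrogens = 11.
Molecular formula: C9H11ClN2O3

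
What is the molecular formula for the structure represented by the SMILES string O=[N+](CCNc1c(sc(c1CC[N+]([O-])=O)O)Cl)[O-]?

C8H10ClN3O5S

Heavy atoms from the SMILES: 8 C, 1 Cl, 3 N, 5 O, 1 S.
Implicit hydrogens by atom environment:
  4 × C: 2 H each → 8
  4 × C (aromatic): no H
  2 × N (charge +1): no H
  2 × O: no H
  2 × O (charge -1): no H
  1 × Cl: no H
  1 × N: 1 H
  1 × O: 1 H
  1 × S (aromatic): no H
  Total hydrogens = 10.
Molecular formula: C8H10ClN3O5S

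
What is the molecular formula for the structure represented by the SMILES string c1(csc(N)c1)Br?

Heavy atoms from the SMILES: 1 Br, 4 C, 1 N, 1 S.
Implicit hydrogens by atom environment:
  2 × C (aromatic): 1 H each → 2
  2 × C (aromatic): no H
  1 × Br: no H
  1 × N: 2 H
  1 × S (aromatic): no H
  Total hydrogens = 4.
Molecular formula: C4H4BrNS

C4H4BrNS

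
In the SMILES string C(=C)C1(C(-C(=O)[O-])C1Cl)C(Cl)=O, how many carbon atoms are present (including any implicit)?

7

The symbol for carbon appears 7 times in the SMILES. (Cl is a single chlorine, not C + l.)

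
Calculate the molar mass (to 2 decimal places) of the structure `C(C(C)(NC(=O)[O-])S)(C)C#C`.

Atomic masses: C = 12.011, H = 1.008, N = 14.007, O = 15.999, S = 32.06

Molecular formula: C7H10NO2S-.
M = 7×12.011 + 10×1.008 + 1×14.007 + 2×15.999 + 1×32.06 = 172.22 g/mol.

172.22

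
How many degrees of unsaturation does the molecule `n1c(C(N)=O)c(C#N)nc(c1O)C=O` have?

8

Molecular formula from the SMILES: C7H4N4O3.
DoU = (2C + 2 + N − H − X)/2 = (2·7 + 2 + 4 − 4 − 0)/2 = 16/2 = 8.
(Structurally: 1 ring(s) + 7 π bond(s) = 8.)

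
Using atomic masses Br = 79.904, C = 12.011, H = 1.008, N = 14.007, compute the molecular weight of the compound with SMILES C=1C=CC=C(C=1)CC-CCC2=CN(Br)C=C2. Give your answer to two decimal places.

Molecular formula: C14H16BrN.
M = 1×79.904 + 14×12.011 + 16×1.008 + 1×14.007 = 278.19 g/mol.

278.19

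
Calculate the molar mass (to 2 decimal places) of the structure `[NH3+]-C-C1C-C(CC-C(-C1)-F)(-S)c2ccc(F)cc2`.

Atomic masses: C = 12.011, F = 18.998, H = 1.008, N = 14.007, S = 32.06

272.38

Molecular formula: C14H20F2NS+.
M = 14×12.011 + 2×18.998 + 20×1.008 + 1×14.007 + 1×32.06 = 272.38 g/mol.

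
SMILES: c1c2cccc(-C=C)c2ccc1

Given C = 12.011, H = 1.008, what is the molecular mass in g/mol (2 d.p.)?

Molecular formula: C12H10.
M = 12×12.011 + 10×1.008 = 154.21 g/mol.

154.21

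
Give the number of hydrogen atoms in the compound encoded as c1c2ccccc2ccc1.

8

Hydrogens are implicit in SMILES; fill each atom to its normal valence:
  8 × C (aromatic): 1 H each → 8
  2 × C (aromatic): no H
  Total hydrogens = 8.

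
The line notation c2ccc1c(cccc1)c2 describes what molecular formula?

Heavy atoms from the SMILES: 10 C.
Implicit hydrogens by atom environment:
  8 × C (aromatic): 1 H each → 8
  2 × C (aromatic): no H
  Total hydrogens = 8.
Molecular formula: C10H8

C10H8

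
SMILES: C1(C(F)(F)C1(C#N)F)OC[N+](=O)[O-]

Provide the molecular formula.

Heavy atoms from the SMILES: 5 C, 3 F, 2 N, 3 O.
Implicit hydrogens by atom environment:
  3 × C: no H
  3 × F: no H
  2 × O: no H
  1 × C: 2 H
  1 × C: 1 H
  1 × N: no H
  1 × N (charge +1): no H
  1 × O (charge -1): no H
  Total hydrogens = 3.
Molecular formula: C5H3F3N2O3

C5H3F3N2O3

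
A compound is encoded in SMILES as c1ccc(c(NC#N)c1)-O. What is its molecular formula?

C7H6N2O

Heavy atoms from the SMILES: 7 C, 2 N, 1 O.
Implicit hydrogens by atom environment:
  4 × C (aromatic): 1 H each → 4
  2 × C (aromatic): no H
  1 × C: no H
  1 × N: 1 H
  1 × N: no H
  1 × O: 1 H
  Total hydrogens = 6.
Molecular formula: C7H6N2O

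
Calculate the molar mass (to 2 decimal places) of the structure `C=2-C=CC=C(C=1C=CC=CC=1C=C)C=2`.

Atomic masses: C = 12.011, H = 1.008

Molecular formula: C14H12.
M = 14×12.011 + 12×1.008 = 180.25 g/mol.

180.25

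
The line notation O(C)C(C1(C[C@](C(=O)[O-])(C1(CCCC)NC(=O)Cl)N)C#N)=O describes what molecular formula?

C13H17ClN3O5-

Heavy atoms from the SMILES: 13 C, 1 Cl, 3 N, 5 O.
Implicit hydrogens by atom environment:
  7 × C: no H
  4 × C: 2 H each → 8
  4 × O: no H
  2 × C: 3 H each → 6
  1 × Cl: no H
  1 × N: 2 H
  1 × N: 1 H
  1 × N: no H
  1 × O (charge -1): no H
  Total hydrogens = 17.
Net charge -1.
Molecular formula: C13H17ClN3O5-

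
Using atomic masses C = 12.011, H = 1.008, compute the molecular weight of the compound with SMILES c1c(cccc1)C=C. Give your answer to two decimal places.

Molecular formula: C8H8.
M = 8×12.011 + 8×1.008 = 104.15 g/mol.

104.15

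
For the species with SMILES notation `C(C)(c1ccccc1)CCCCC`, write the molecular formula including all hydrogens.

Heavy atoms from the SMILES: 13 C.
Implicit hydrogens by atom environment:
  5 × C (aromatic): 1 H each → 5
  4 × C: 2 H each → 8
  2 × C: 3 H each → 6
  1 × C: 1 H
  1 × C (aromatic): no H
  Total hydrogens = 20.
Molecular formula: C13H20

C13H20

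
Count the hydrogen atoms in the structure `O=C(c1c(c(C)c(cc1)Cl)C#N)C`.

8

Hydrogens are implicit in SMILES; fill each atom to its normal valence:
  4 × C (aromatic): no H
  2 × C: 3 H each → 6
  2 × C (aromatic): 1 H each → 2
  2 × C: no H
  1 × Cl: no H
  1 × N: no H
  1 × O: no H
  Total hydrogens = 8.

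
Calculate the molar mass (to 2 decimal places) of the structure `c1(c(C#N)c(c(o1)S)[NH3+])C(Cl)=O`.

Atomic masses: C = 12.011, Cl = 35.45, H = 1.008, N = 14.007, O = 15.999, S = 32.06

Molecular formula: C6H4ClN2O2S+.
M = 6×12.011 + 1×35.45 + 4×1.008 + 2×14.007 + 2×15.999 + 1×32.06 = 203.62 g/mol.

203.62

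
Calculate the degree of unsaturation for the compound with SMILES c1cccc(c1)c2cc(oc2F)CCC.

7

Molecular formula from the SMILES: C13H13FO.
DoU = (2C + 2 + N − H − X)/2 = (2·13 + 2 + 0 − 13 − 1)/2 = 14/2 = 7.
(Structurally: 2 ring(s) + 5 π bond(s) = 7.)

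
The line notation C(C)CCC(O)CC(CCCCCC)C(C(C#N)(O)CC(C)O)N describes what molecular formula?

Heavy atoms from the SMILES: 19 C, 2 N, 3 O.
Implicit hydrogens by atom environment:
  10 × C: 2 H each → 20
  4 × C: 1 H each → 4
  3 × C: 3 H each → 9
  3 × O: 1 H each → 3
  2 × C: no H
  1 × N: 2 H
  1 × N: no H
  Total hydrogens = 38.
Molecular formula: C19H38N2O3

C19H38N2O3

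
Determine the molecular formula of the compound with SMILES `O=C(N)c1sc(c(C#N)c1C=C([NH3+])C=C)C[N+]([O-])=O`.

C11H11N4O3S+

Heavy atoms from the SMILES: 11 C, 4 N, 3 O, 1 S.
Implicit hydrogens by atom environment:
  4 × C (aromatic): no H
  3 × C: no H
  2 × C: 2 H each → 4
  2 × C: 1 H each → 2
  2 × O: no H
  1 × N (charge +1): 3 H
  1 × N: 2 H
  1 × N: no H
  1 × N (charge +1): no H
  1 × O (charge -1): no H
  1 × S (aromatic): no H
  Total hydrogens = 11.
Net charge +1.
Molecular formula: C11H11N4O3S+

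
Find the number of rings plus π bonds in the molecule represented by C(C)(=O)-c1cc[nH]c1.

Molecular formula from the SMILES: C6H7NO.
DoU = (2C + 2 + N − H − X)/2 = (2·6 + 2 + 1 − 7 − 0)/2 = 8/2 = 4.
(Structurally: 1 ring(s) + 3 π bond(s) = 4.)

4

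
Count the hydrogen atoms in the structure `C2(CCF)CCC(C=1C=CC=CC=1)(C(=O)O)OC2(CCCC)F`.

Hydrogens are implicit in SMILES; fill each atom to its normal valence:
  7 × C: 2 H each → 14
  5 × C (aromatic): 1 H each → 5
  3 × C: no H
  2 × F: no H
  2 × O: no H
  1 × C: 3 H
  1 × C: 1 H
  1 × C (aromatic): no H
  1 × O: 1 H
  Total hydrogens = 24.

24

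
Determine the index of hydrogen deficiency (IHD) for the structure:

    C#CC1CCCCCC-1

Molecular formula from the SMILES: C9H14.
DoU = (2C + 2 + N − H − X)/2 = (2·9 + 2 + 0 − 14 − 0)/2 = 6/2 = 3.
(Structurally: 1 ring(s) + 2 π bond(s) = 3.)

3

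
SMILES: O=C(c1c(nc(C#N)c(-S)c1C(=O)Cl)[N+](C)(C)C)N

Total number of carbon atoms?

11

The symbol for carbon appears 11 times in the SMILES. Lowercase c denotes aromatic carbon and counts toward C.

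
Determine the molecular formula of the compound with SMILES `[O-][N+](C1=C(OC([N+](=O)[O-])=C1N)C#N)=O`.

Heavy atoms from the SMILES: 5 C, 4 N, 5 O.
Implicit hydrogens by atom environment:
  4 × C (aromatic): no H
  2 × N (charge +1): no H
  2 × O: no H
  2 × O (charge -1): no H
  1 × C: no H
  1 × N: 2 H
  1 × N: no H
  1 × O (aromatic): no H
  Total hydrogens = 2.
Molecular formula: C5H2N4O5

C5H2N4O5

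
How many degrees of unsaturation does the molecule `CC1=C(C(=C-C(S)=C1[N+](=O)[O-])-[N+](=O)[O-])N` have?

6

Molecular formula from the SMILES: C7H7N3O4S.
DoU = (2C + 2 + N − H − X)/2 = (2·7 + 2 + 3 − 7 − 0)/2 = 12/2 = 6.
(Structurally: 1 ring(s) + 5 π bond(s) = 6.)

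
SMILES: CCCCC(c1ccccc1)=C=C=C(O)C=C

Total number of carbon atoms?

The symbol for carbon appears 16 times in the SMILES. Lowercase c denotes aromatic carbon and counts toward C.

16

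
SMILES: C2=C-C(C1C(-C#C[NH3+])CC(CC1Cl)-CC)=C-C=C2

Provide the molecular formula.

Heavy atoms from the SMILES: 16 C, 1 Cl, 1 N.
Implicit hydrogens by atom environment:
  5 × C (aromatic): 1 H each → 5
  4 × C: 1 H each → 4
  3 × C: 2 H each → 6
  2 × C: no H
  1 × C: 3 H
  1 × C (aromatic): no H
  1 × Cl: no H
  1 × N (charge +1): 3 H
  Total hydrogens = 21.
Net charge +1.
Molecular formula: C16H21ClN+

C16H21ClN+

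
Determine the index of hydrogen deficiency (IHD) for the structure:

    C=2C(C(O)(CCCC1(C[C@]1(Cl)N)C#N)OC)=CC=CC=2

Molecular formula from the SMILES: C15H19ClN2O2.
DoU = (2C + 2 + N − H − X)/2 = (2·15 + 2 + 2 − 19 − 1)/2 = 14/2 = 7.
(Structurally: 2 ring(s) + 5 π bond(s) = 7.)

7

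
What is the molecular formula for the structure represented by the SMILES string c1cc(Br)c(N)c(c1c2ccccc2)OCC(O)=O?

Heavy atoms from the SMILES: 1 Br, 14 C, 1 N, 3 O.
Implicit hydrogens by atom environment:
  7 × C (aromatic): 1 H each → 7
  5 × C (aromatic): no H
  2 × O: no H
  1 × Br: no H
  1 × C: 2 H
  1 × C: no H
  1 × N: 2 H
  1 × O: 1 H
  Total hydrogens = 12.
Molecular formula: C14H12BrNO3

C14H12BrNO3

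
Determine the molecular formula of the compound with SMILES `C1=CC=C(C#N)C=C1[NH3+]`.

Heavy atoms from the SMILES: 7 C, 2 N.
Implicit hydrogens by atom environment:
  4 × C (aromatic): 1 H each → 4
  2 × C (aromatic): no H
  1 × C: no H
  1 × N (charge +1): 3 H
  1 × N: no H
  Total hydrogens = 7.
Net charge +1.
Molecular formula: C7H7N2+

C7H7N2+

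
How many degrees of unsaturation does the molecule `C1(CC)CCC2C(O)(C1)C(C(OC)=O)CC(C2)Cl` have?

Molecular formula from the SMILES: C14H23ClO3.
DoU = (2C + 2 + N − H − X)/2 = (2·14 + 2 + 0 − 23 − 1)/2 = 6/2 = 3.
(Structurally: 2 ring(s) + 1 π bond(s) = 3.)

3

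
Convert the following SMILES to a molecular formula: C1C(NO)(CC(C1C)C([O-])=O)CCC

C10H18NO3-

Heavy atoms from the SMILES: 10 C, 1 N, 3 O.
Implicit hydrogens by atom environment:
  4 × C: 2 H each → 8
  2 × C: 3 H each → 6
  2 × C: 1 H each → 2
  2 × C: no H
  1 × N: 1 H
  1 × O: 1 H
  1 × O: no H
  1 × O (charge -1): no H
  Total hydrogens = 18.
Net charge -1.
Molecular formula: C10H18NO3-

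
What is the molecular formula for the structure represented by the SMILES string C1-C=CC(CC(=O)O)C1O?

Heavy atoms from the SMILES: 7 C, 3 O.
Implicit hydrogens by atom environment:
  4 × C: 1 H each → 4
  2 × C: 2 H each → 4
  2 × O: 1 H each → 2
  1 × C: no H
  1 × O: no H
  Total hydrogens = 10.
Molecular formula: C7H10O3

C7H10O3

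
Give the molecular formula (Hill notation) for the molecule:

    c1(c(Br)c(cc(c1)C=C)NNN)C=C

C10H12BrN3

Heavy atoms from the SMILES: 1 Br, 10 C, 3 N.
Implicit hydrogens by atom environment:
  4 × C (aromatic): no H
  2 × C: 2 H each → 4
  2 × C (aromatic): 1 H each → 2
  2 × C: 1 H each → 2
  2 × N: 1 H each → 2
  1 × Br: no H
  1 × N: 2 H
  Total hydrogens = 12.
Molecular formula: C10H12BrN3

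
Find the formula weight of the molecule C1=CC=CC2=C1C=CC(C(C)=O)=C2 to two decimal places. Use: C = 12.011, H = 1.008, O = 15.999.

Molecular formula: C12H10O.
M = 12×12.011 + 10×1.008 + 1×15.999 = 170.21 g/mol.

170.21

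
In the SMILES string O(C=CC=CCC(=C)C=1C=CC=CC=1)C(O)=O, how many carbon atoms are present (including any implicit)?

14

The symbol for carbon appears 14 times in the SMILES.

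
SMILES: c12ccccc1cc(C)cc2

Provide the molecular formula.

C11H10

Heavy atoms from the SMILES: 11 C.
Implicit hydrogens by atom environment:
  7 × C (aromatic): 1 H each → 7
  3 × C (aromatic): no H
  1 × C: 3 H
  Total hydrogens = 10.
Molecular formula: C11H10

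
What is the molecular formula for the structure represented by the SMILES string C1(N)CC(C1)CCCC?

Heavy atoms from the SMILES: 8 C, 1 N.
Implicit hydrogens by atom environment:
  5 × C: 2 H each → 10
  2 × C: 1 H each → 2
  1 × C: 3 H
  1 × N: 2 H
  Total hydrogens = 17.
Molecular formula: C8H17N

C8H17N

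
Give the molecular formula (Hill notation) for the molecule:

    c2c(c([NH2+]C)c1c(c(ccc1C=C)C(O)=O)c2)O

Heavy atoms from the SMILES: 14 C, 1 N, 3 O.
Implicit hydrogens by atom environment:
  6 × C (aromatic): no H
  4 × C (aromatic): 1 H each → 4
  2 × O: 1 H each → 2
  1 × C: 3 H
  1 × C: 2 H
  1 × C: 1 H
  1 × C: no H
  1 × N (charge +1): 2 H
  1 × O: no H
  Total hydrogens = 14.
Net charge +1.
Molecular formula: C14H14NO3+

C14H14NO3+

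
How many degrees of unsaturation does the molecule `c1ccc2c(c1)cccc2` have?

7

Molecular formula from the SMILES: C10H8.
DoU = (2C + 2 + N − H − X)/2 = (2·10 + 2 + 0 − 8 − 0)/2 = 14/2 = 7.
(Structurally: 2 ring(s) + 5 π bond(s) = 7.)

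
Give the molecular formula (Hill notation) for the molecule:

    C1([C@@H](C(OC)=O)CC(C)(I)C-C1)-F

C9H14FIO2

Heavy atoms from the SMILES: 9 C, 1 F, 1 I, 2 O.
Implicit hydrogens by atom environment:
  3 × C: 2 H each → 6
  2 × C: 3 H each → 6
  2 × C: 1 H each → 2
  2 × C: no H
  2 × O: no H
  1 × F: no H
  1 × I: no H
  Total hydrogens = 14.
Molecular formula: C9H14FIO2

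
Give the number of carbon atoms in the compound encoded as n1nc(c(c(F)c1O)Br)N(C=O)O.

5

The symbol for carbon appears 5 times in the SMILES. Lowercase c denotes aromatic carbon and counts toward C.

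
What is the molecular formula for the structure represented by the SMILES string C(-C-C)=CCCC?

C7H14

Heavy atoms from the SMILES: 7 C.
Implicit hydrogens by atom environment:
  3 × C: 2 H each → 6
  2 × C: 3 H each → 6
  2 × C: 1 H each → 2
  Total hydrogens = 14.
Molecular formula: C7H14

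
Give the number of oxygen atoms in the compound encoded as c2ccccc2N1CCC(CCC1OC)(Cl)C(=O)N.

2

The symbol for oxygen appears 2 times in the SMILES.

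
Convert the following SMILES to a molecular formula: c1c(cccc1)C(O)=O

Heavy atoms from the SMILES: 7 C, 2 O.
Implicit hydrogens by atom environment:
  5 × C (aromatic): 1 H each → 5
  1 × C (aromatic): no H
  1 × C: no H
  1 × O: 1 H
  1 × O: no H
  Total hydrogens = 6.
Molecular formula: C7H6O2

C7H6O2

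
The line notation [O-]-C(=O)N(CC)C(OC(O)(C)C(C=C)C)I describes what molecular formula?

C10H17INO4-

Heavy atoms from the SMILES: 10 C, 1 I, 1 N, 4 O.
Implicit hydrogens by atom environment:
  3 × C: 3 H each → 9
  3 × C: 1 H each → 3
  2 × C: 2 H each → 4
  2 × C: no H
  2 × O: no H
  1 × I: no H
  1 × N: no H
  1 × O: 1 H
  1 × O (charge -1): no H
  Total hydrogens = 17.
Net charge -1.
Molecular formula: C10H17INO4-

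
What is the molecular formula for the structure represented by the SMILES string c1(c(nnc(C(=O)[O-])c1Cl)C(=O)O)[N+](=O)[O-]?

Heavy atoms from the SMILES: 6 C, 1 Cl, 3 N, 6 O.
Implicit hydrogens by atom environment:
  4 × C (aromatic): no H
  3 × O: no H
  2 × C: no H
  2 × N (aromatic): no H
  2 × O (charge -1): no H
  1 × Cl: no H
  1 × N (charge +1): no H
  1 × O: 1 H
  Total hydrogens = 1.
Net charge -1.
Molecular formula: C6HClN3O6-

C6HClN3O6-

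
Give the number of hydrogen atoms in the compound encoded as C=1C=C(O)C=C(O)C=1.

6

Hydrogens are implicit in SMILES; fill each atom to its normal valence:
  4 × C (aromatic): 1 H each → 4
  2 × C (aromatic): no H
  2 × O: 1 H each → 2
  Total hydrogens = 6.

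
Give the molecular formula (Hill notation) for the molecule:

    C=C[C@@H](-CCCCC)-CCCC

C12H24

Heavy atoms from the SMILES: 12 C.
Implicit hydrogens by atom environment:
  8 × C: 2 H each → 16
  2 × C: 3 H each → 6
  2 × C: 1 H each → 2
  Total hydrogens = 24.
Molecular formula: C12H24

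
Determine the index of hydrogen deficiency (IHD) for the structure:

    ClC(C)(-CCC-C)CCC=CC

Molecular formula from the SMILES: C11H21Cl.
DoU = (2C + 2 + N − H − X)/2 = (2·11 + 2 + 0 − 21 − 1)/2 = 2/2 = 1.
(Structurally: 0 ring(s) + 1 π bond(s) = 1.)

1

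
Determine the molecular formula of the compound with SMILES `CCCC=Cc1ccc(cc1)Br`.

C11H13Br

Heavy atoms from the SMILES: 1 Br, 11 C.
Implicit hydrogens by atom environment:
  4 × C (aromatic): 1 H each → 4
  2 × C: 2 H each → 4
  2 × C: 1 H each → 2
  2 × C (aromatic): no H
  1 × Br: no H
  1 × C: 3 H
  Total hydrogens = 13.
Molecular formula: C11H13Br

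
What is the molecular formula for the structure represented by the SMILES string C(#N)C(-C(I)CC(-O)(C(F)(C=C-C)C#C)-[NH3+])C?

C12H17FIN2O+

Heavy atoms from the SMILES: 12 C, 1 F, 1 I, 2 N, 1 O.
Implicit hydrogens by atom environment:
  5 × C: 1 H each → 5
  4 × C: no H
  2 × C: 3 H each → 6
  1 × C: 2 H
  1 × F: no H
  1 × I: no H
  1 × N (charge +1): 3 H
  1 × N: no H
  1 × O: 1 H
  Total hydrogens = 17.
Net charge +1.
Molecular formula: C12H17FIN2O+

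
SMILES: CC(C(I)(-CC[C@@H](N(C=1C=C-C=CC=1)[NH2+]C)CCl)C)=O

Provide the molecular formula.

C15H23ClIN2O+

Heavy atoms from the SMILES: 15 C, 1 Cl, 1 I, 2 N, 1 O.
Implicit hydrogens by atom environment:
  5 × C (aromatic): 1 H each → 5
  3 × C: 3 H each → 9
  3 × C: 2 H each → 6
  2 × C: no H
  1 × C: 1 H
  1 × C (aromatic): no H
  1 × Cl: no H
  1 × I: no H
  1 × N (charge +1): 2 H
  1 × N: no H
  1 × O: no H
  Total hydrogens = 23.
Net charge +1.
Molecular formula: C15H23ClIN2O+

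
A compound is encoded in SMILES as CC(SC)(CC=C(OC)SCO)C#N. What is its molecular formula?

C9H15NO2S2

Heavy atoms from the SMILES: 9 C, 1 N, 2 O, 2 S.
Implicit hydrogens by atom environment:
  3 × C: 3 H each → 9
  3 × C: no H
  2 × C: 2 H each → 4
  2 × S: no H
  1 × C: 1 H
  1 × N: no H
  1 × O: 1 H
  1 × O: no H
  Total hydrogens = 15.
Molecular formula: C9H15NO2S2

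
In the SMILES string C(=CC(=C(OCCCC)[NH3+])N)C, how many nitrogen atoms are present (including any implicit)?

2

The symbol for nitrogen appears 2 times in the SMILES.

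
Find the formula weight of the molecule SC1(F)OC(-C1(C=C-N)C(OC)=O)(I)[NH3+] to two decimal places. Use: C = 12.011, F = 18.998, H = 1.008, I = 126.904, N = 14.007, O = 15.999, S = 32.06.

349.14

Molecular formula: C7H11FIN2O3S+.
M = 7×12.011 + 1×18.998 + 11×1.008 + 1×126.904 + 2×14.007 + 3×15.999 + 1×32.06 = 349.14 g/mol.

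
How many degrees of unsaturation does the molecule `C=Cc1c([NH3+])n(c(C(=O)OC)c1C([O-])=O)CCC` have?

6

Molecular formula from the SMILES: C12H16N2O4.
DoU = (2C + 2 + N − H − X)/2 = (2·12 + 2 + 2 − 16 − 0)/2 = 12/2 = 6.
(Structurally: 1 ring(s) + 5 π bond(s) = 6.)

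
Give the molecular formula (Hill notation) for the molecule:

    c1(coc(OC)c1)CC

C7H10O2

Heavy atoms from the SMILES: 7 C, 2 O.
Implicit hydrogens by atom environment:
  2 × C: 3 H each → 6
  2 × C (aromatic): 1 H each → 2
  2 × C (aromatic): no H
  1 × C: 2 H
  1 × O (aromatic): no H
  1 × O: no H
  Total hydrogens = 10.
Molecular formula: C7H10O2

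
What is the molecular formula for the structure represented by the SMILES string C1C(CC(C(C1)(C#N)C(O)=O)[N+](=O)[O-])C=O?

Heavy atoms from the SMILES: 9 C, 2 N, 5 O.
Implicit hydrogens by atom environment:
  3 × C: 2 H each → 6
  3 × C: 1 H each → 3
  3 × C: no H
  3 × O: no H
  1 × N: no H
  1 × N (charge +1): no H
  1 × O: 1 H
  1 × O (charge -1): no H
  Total hydrogens = 10.
Molecular formula: C9H10N2O5

C9H10N2O5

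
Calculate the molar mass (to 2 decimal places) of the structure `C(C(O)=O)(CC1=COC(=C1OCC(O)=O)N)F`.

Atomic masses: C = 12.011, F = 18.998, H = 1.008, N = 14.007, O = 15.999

247.18

Molecular formula: C9H10FNO6.
M = 9×12.011 + 1×18.998 + 10×1.008 + 1×14.007 + 6×15.999 = 247.18 g/mol.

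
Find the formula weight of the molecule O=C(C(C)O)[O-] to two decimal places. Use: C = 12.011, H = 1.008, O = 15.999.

Molecular formula: C3H5O3-.
M = 3×12.011 + 5×1.008 + 3×15.999 = 89.07 g/mol.

89.07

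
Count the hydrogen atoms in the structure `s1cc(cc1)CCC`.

10

Hydrogens are implicit in SMILES; fill each atom to its normal valence:
  3 × C (aromatic): 1 H each → 3
  2 × C: 2 H each → 4
  1 × C: 3 H
  1 × C (aromatic): no H
  1 × S (aromatic): no H
  Total hydrogens = 10.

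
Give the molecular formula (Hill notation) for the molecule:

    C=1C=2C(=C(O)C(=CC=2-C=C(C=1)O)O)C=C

Heavy atoms from the SMILES: 12 C, 3 O.
Implicit hydrogens by atom environment:
  6 × C (aromatic): no H
  4 × C (aromatic): 1 H each → 4
  3 × O: 1 H each → 3
  1 × C: 2 H
  1 × C: 1 H
  Total hydrogens = 10.
Molecular formula: C12H10O3

C12H10O3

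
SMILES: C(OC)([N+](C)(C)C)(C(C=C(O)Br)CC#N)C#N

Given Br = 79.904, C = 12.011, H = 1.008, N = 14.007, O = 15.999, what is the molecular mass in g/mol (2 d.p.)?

Molecular formula: C11H17BrN3O2+.
M = 1×79.904 + 11×12.011 + 17×1.008 + 3×14.007 + 2×15.999 = 303.18 g/mol.

303.18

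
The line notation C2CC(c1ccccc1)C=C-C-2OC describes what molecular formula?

C13H16O

Heavy atoms from the SMILES: 13 C, 1 O.
Implicit hydrogens by atom environment:
  5 × C (aromatic): 1 H each → 5
  4 × C: 1 H each → 4
  2 × C: 2 H each → 4
  1 × C: 3 H
  1 × C (aromatic): no H
  1 × O: no H
  Total hydrogens = 16.
Molecular formula: C13H16O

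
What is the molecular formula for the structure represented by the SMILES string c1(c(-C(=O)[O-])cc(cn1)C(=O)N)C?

Heavy atoms from the SMILES: 8 C, 2 N, 3 O.
Implicit hydrogens by atom environment:
  3 × C (aromatic): no H
  2 × C (aromatic): 1 H each → 2
  2 × C: no H
  2 × O: no H
  1 × C: 3 H
  1 × N: 2 H
  1 × N (aromatic): no H
  1 × O (charge -1): no H
  Total hydrogens = 7.
Net charge -1.
Molecular formula: C8H7N2O3-

C8H7N2O3-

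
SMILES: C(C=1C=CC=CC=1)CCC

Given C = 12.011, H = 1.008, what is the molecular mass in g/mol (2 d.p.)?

Molecular formula: C10H14.
M = 10×12.011 + 14×1.008 = 134.22 g/mol.

134.22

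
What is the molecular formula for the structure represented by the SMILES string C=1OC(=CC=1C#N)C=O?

C6H3NO2

Heavy atoms from the SMILES: 6 C, 1 N, 2 O.
Implicit hydrogens by atom environment:
  2 × C (aromatic): 1 H each → 2
  2 × C (aromatic): no H
  1 × C: 1 H
  1 × C: no H
  1 × N: no H
  1 × O (aromatic): no H
  1 × O: no H
  Total hydrogens = 3.
Molecular formula: C6H3NO2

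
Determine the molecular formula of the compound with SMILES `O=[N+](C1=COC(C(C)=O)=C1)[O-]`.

C6H5NO4

Heavy atoms from the SMILES: 6 C, 1 N, 4 O.
Implicit hydrogens by atom environment:
  2 × C (aromatic): 1 H each → 2
  2 × C (aromatic): no H
  2 × O: no H
  1 × C: 3 H
  1 × C: no H
  1 × N (charge +1): no H
  1 × O (aromatic): no H
  1 × O (charge -1): no H
  Total hydrogens = 5.
Molecular formula: C6H5NO4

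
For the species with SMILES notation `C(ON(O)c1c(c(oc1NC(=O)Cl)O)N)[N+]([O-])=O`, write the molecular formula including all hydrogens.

C6H7ClN4O7

Heavy atoms from the SMILES: 6 C, 1 Cl, 4 N, 7 O.
Implicit hydrogens by atom environment:
  4 × C (aromatic): no H
  3 × O: no H
  2 × O: 1 H each → 2
  1 × C: 2 H
  1 × C: no H
  1 × Cl: no H
  1 × N: 2 H
  1 × N: 1 H
  1 × N: no H
  1 × N (charge +1): no H
  1 × O (aromatic): no H
  1 × O (charge -1): no H
  Total hydrogens = 7.
Molecular formula: C6H7ClN4O7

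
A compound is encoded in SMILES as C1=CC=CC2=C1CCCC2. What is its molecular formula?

C10H12

Heavy atoms from the SMILES: 10 C.
Implicit hydrogens by atom environment:
  4 × C: 2 H each → 8
  4 × C (aromatic): 1 H each → 4
  2 × C (aromatic): no H
  Total hydrogens = 12.
Molecular formula: C10H12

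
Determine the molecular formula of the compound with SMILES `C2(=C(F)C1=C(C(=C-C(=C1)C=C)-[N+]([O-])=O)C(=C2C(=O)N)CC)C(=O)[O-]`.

Heavy atoms from the SMILES: 16 C, 1 F, 2 N, 5 O.
Implicit hydrogens by atom environment:
  8 × C (aromatic): no H
  3 × O: no H
  2 × C: 2 H each → 4
  2 × C (aromatic): 1 H each → 2
  2 × C: no H
  2 × O (charge -1): no H
  1 × C: 3 H
  1 × C: 1 H
  1 × F: no H
  1 × N: 2 H
  1 × N (charge +1): no H
  Total hydrogens = 12.
Net charge -1.
Molecular formula: C16H12FN2O5-

C16H12FN2O5-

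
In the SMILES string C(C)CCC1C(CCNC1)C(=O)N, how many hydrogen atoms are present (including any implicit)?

20

Hydrogens are implicit in SMILES; fill each atom to its normal valence:
  6 × C: 2 H each → 12
  2 × C: 1 H each → 2
  1 × C: 3 H
  1 × C: no H
  1 × N: 2 H
  1 × N: 1 H
  1 × O: no H
  Total hydrogens = 20.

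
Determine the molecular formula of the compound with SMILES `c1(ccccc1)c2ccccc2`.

C12H10

Heavy atoms from the SMILES: 12 C.
Implicit hydrogens by atom environment:
  10 × C (aromatic): 1 H each → 10
  2 × C (aromatic): no H
  Total hydrogens = 10.
Molecular formula: C12H10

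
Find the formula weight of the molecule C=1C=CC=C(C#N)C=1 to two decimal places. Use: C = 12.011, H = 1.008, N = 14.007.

103.12

Molecular formula: C7H5N.
M = 7×12.011 + 5×1.008 + 1×14.007 = 103.12 g/mol.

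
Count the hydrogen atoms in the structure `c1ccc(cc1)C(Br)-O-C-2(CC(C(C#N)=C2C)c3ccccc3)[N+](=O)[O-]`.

Hydrogens are implicit in SMILES; fill each atom to its normal valence:
  10 × C (aromatic): 1 H each → 10
  4 × C: no H
  2 × C: 1 H each → 2
  2 × C (aromatic): no H
  2 × O: no H
  1 × Br: no H
  1 × C: 3 H
  1 × C: 2 H
  1 × N (charge +1): no H
  1 × N: no H
  1 × O (charge -1): no H
  Total hydrogens = 17.

17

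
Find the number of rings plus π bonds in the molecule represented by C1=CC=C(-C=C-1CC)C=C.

5

Molecular formula from the SMILES: C10H12.
DoU = (2C + 2 + N − H − X)/2 = (2·10 + 2 + 0 − 12 − 0)/2 = 10/2 = 5.
(Structurally: 1 ring(s) + 4 π bond(s) = 5.)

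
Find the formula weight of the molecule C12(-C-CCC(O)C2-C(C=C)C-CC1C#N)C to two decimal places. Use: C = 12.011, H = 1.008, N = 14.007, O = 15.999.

Molecular formula: C14H21NO.
M = 14×12.011 + 21×1.008 + 1×14.007 + 1×15.999 = 219.33 g/mol.

219.33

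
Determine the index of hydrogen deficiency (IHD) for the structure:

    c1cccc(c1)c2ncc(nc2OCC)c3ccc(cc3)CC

12

Molecular formula from the SMILES: C20H20N2O.
DoU = (2C + 2 + N − H − X)/2 = (2·20 + 2 + 2 − 20 − 0)/2 = 24/2 = 12.
(Structurally: 3 ring(s) + 9 π bond(s) = 12.)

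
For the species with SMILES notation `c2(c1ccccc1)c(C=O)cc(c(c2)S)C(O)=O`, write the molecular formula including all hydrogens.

C14H10O3S

Heavy atoms from the SMILES: 14 C, 3 O, 1 S.
Implicit hydrogens by atom environment:
  7 × C (aromatic): 1 H each → 7
  5 × C (aromatic): no H
  2 × O: no H
  1 × C: 1 H
  1 × C: no H
  1 × O: 1 H
  1 × S: 1 H
  Total hydrogens = 10.
Molecular formula: C14H10O3S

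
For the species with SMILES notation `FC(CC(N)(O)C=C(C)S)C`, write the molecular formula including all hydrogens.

Heavy atoms from the SMILES: 7 C, 1 F, 1 N, 1 O, 1 S.
Implicit hydrogens by atom environment:
  2 × C: 3 H each → 6
  2 × C: 1 H each → 2
  2 × C: no H
  1 × C: 2 H
  1 × F: no H
  1 × N: 2 H
  1 × O: 1 H
  1 × S: 1 H
  Total hydrogens = 14.
Molecular formula: C7H14FNOS

C7H14FNOS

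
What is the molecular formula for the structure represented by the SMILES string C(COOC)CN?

Heavy atoms from the SMILES: 4 C, 1 N, 2 O.
Implicit hydrogens by atom environment:
  3 × C: 2 H each → 6
  2 × O: no H
  1 × C: 3 H
  1 × N: 2 H
  Total hydrogens = 11.
Molecular formula: C4H11NO2

C4H11NO2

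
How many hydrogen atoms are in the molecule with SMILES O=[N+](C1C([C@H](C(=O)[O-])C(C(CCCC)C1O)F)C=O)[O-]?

17

Hydrogens are implicit in SMILES; fill each atom to its normal valence:
  7 × C: 1 H each → 7
  3 × C: 2 H each → 6
  3 × O: no H
  2 × O (charge -1): no H
  1 × C: 3 H
  1 × C: no H
  1 × F: no H
  1 × N (charge +1): no H
  1 × O: 1 H
  Total hydrogens = 17.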